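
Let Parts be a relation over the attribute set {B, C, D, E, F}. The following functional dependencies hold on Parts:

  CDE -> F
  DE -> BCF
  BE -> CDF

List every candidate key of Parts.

{B, E}⁺: BE→CDF adds C, D, F → {B, C, D, E, F}. Minimal: {E}⁺ = {E}; {B}⁺ = {B} — none reach the full schema.
{D, E}⁺: DE→BCF adds B, C, F → {B, C, D, E, F}. Minimal: {E}⁺ = {E}; {D}⁺ = {D} — none reach the full schema.

BE, DE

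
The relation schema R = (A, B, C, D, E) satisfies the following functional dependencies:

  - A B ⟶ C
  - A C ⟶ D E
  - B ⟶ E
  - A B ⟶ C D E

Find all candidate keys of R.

Attributes A, B never appear on any right-hand side, so every candidate key must contain {A, B}.
{A, B}⁺ = {A, B, C, D, E}, which is all of the schema, so {A, B} is the only candidate key.

(A, B)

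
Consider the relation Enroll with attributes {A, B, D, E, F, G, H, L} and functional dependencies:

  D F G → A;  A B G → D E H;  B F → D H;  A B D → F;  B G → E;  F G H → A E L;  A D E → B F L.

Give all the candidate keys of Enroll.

{A, B, G}⁺: ABG→DEH adds D, E, H; ABD→F adds F; FGH→AEL adds L → {A, B, D, E, F, G, H, L}. Minimal: {B, G}⁺ = {B, E, G}; {A, G}⁺ = {A, G}; {A, B}⁺ = {A, B} — none reach the full schema.
{B, F, G}⁺: BF→DH adds D, H; BG→E adds E; FGH→AEL adds A, L → {A, B, D, E, F, G, H, L}. Minimal: {F, G}⁺ = {F, G}; {B, G}⁺ = {B, E, G}; {B, F}⁺ = {B, D, F, H} — none reach the full schema.
{A, D, E, G}⁺: ADE→BFL adds B, F, L; ABG→DEH adds H → {A, B, D, E, F, G, H, L}. Minimal: {D, E, G}⁺ = {D, E, G}; {A, E, G}⁺ = {A, E, G}; {A, D, G}⁺ = {A, D, G}; … — none reach the full schema.
{D, E, F, G}⁺: DFG→A adds A; ADE→BFL adds B, L; ABG→DEH adds H → {A, B, D, E, F, G, H, L}. Minimal: {E, F, G}⁺ = {E, F, G}; {D, F, G}⁺ = {A, D, F, G}; {D, E, G}⁺ = {D, E, G}; … — none reach the full schema.
{D, F, G, H}⁺: DFG→A adds A; FGH→AEL adds E, L; ADE→BFL adds B → {A, B, D, E, F, G, H, L}. Minimal: {F, G, H}⁺ = {A, E, F, G, H, L}; {D, G, H}⁺ = {D, G, H}; {D, F, H}⁺ = {D, F, H}; … — none reach the full schema.
Any other superkey contains one of these as a subset, so there are no further candidate keys.

ABG, BFG, ADEG, DEFG, DFGH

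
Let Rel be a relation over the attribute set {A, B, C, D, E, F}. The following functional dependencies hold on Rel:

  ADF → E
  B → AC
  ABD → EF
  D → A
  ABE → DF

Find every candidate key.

Attribute B never appears on the right-hand side of any dependency, so B must belong to every candidate key.
{B}⁺ = {A, B, C}, which is not all of the schema, so we must add further attributes.
{B, D}⁺: B→AC adds A, C; ABD→EF adds E, F → {A, B, C, D, E, F}.
{B, E}⁺: B→AC adds A, C; ABE→DF adds D, F → {A, B, C, D, E, F}.
Any other superkey contains one of these as a subset, so there are no further candidate keys.

(B, D); (B, E)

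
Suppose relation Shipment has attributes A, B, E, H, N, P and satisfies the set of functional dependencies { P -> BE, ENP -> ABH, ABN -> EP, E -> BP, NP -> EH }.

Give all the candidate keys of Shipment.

Attribute N never appears on the right-hand side of any dependency, so N must belong to every candidate key.
{N}⁺ = {N}, which is not all of the schema, so we must add further attributes.
{E, N}⁺: E→BP adds B, P; NP→EH adds H; ENP→ABH adds A → {A, B, E, H, N, P}. Minimal: {N}⁺ = {N}; {E}⁺ = {B, E, P} — none reach the full schema.
{N, P}⁺: P→BE adds B, E; ENP→ABH adds A, H → {A, B, E, H, N, P}. Minimal: {P}⁺ = {B, E, P}; {N}⁺ = {N} — none reach the full schema.
{A, B, N}⁺: ABN→EP adds E, P; NP→EH adds H → {A, B, E, H, N, P}. Minimal: {B, N}⁺ = {B, N}; {A, N}⁺ = {A, N}; {A, B}⁺ = {A, B} — none reach the full schema.

{E, N}, {N, P}, {A, B, N}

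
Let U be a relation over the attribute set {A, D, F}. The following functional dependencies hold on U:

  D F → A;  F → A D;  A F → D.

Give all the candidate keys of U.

F

Attribute F never appears on the right-hand side of any dependency, so F must belong to every candidate key.
{F}⁺ = {A, D, F}, which is all of the schema, so {F} is the only candidate key.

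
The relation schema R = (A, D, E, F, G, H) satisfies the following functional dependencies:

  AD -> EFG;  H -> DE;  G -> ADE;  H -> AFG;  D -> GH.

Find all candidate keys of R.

{D}⁺: D→GH adds G, H; H→DE adds E; G→ADE adds A; H→AFG adds F → {A, D, E, F, G, H}.
{G}⁺: G→ADE adds A, D, E; D→GH adds H; AD→EFG adds F → {A, D, E, F, G, H}.
{H}⁺: H→DE adds D, E; H→AFG adds A, F, G → {A, D, E, F, G, H}.
Any other superkey contains one of these as a subset, so there are no further candidate keys.

{D}, {G}, {H}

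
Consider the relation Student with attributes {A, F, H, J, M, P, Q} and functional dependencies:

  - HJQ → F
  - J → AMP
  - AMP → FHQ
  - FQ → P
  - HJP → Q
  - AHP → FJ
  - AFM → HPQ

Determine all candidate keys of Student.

{J}⁺: J→AMP adds A, M, P; AMP→FHQ adds F, H, Q → {A, F, H, J, M, P, Q}.
{A, F, M}⁺: AFM→HPQ adds H, P, Q; AHP→FJ adds J → {A, F, H, J, M, P, Q}. Minimal: {F, M}⁺ = {F, M}; {A, M}⁺ = {A, M}; {A, F}⁺ = {A, F} — none reach the full schema.
{A, H, P}⁺: AHP→FJ adds F, J; J→AMP adds M; AMP→FHQ adds Q → {A, F, H, J, M, P, Q}. Minimal: {H, P}⁺ = {H, P}; {A, P}⁺ = {A, P}; {A, H}⁺ = {A, H} — none reach the full schema.
{A, M, P}⁺: AMP→FHQ adds F, H, Q; AHP→FJ adds J → {A, F, H, J, M, P, Q}. Minimal: {M, P}⁺ = {M, P}; {A, P}⁺ = {A, P}; {A, M}⁺ = {A, M} — none reach the full schema.
{A, F, H, Q}⁺: FQ→P adds P; AHP→FJ adds J; J→AMP adds M → {A, F, H, J, M, P, Q}. Minimal: {F, H, Q}⁺ = {F, H, P, Q}; {A, H, Q}⁺ = {A, H, Q}; {A, F, Q}⁺ = {A, F, P, Q}; … — none reach the full schema.

{J}, {A, F, M}, {A, H, P}, {A, M, P}, {A, F, H, Q}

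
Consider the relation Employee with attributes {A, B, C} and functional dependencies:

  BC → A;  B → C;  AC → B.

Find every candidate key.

(B), (A, C)

{B}⁺: B→C adds C; BC→A adds A → {A, B, C}.
{A, C}⁺: AC→B adds B → {A, B, C}. Minimal: {C}⁺ = {C}; {A}⁺ = {A} — none reach the full schema.
Any other superkey contains one of these as a subset, so there are no further candidate keys.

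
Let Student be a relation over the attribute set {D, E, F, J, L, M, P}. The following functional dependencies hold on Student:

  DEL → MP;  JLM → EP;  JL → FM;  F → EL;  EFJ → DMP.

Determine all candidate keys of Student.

Attribute J never appears on the right-hand side of any dependency, so J must belong to every candidate key.
{J}⁺ = {J}, which is not all of the schema, so we must add further attributes.
{F, J}⁺: F→EL adds E, L; EFJ→DMP adds D, M, P → {D, E, F, J, L, M, P}.
{J, L}⁺: JL→FM adds F, M; F→EL adds E; EFJ→DMP adds D, P → {D, E, F, J, L, M, P}.
Any other superkey contains one of these as a subset, so there are no further candidate keys.

{F, J}; {J, L}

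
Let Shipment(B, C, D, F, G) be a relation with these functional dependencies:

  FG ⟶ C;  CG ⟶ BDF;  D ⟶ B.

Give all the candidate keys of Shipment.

{C, G}, {F, G}

Attribute G never appears on the right-hand side of any dependency, so G must belong to every candidate key.
{G}⁺ = {G}, which is not all of the schema, so we must add further attributes.
{C, G}⁺: CG→BDF adds B, D, F → {B, C, D, F, G}. Minimal: {G}⁺ = {G}; {C}⁺ = {C} — none reach the full schema.
{F, G}⁺: FG→C adds C; CG→BDF adds B, D → {B, C, D, F, G}. Minimal: {G}⁺ = {G}; {F}⁺ = {F} — none reach the full schema.
Any other superkey contains one of these as a subset, so there are no further candidate keys.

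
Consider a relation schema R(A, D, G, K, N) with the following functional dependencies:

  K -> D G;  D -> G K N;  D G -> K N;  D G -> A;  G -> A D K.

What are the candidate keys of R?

{D}, {G}, {K}

{D}⁺: D→GKN adds G, K, N; DG→A adds A → {A, D, G, K, N}.
{G}⁺: G→ADK adds A, D, K; D→GKN adds N → {A, D, G, K, N}.
{K}⁺: K→DG adds D, G; D→GKN adds N; DG→A adds A → {A, D, G, K, N}.
Any other superkey contains one of these as a subset, so there are no further candidate keys.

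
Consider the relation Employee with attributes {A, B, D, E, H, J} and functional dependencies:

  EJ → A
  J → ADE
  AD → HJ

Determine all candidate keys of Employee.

Attribute B never appears on the right-hand side of any dependency, so B must belong to every candidate key.
{B}⁺ = {B}, which is not all of the schema, so we must add further attributes.
{B, J}⁺: J→ADE adds A, D, E; AD→HJ adds H → {A, B, D, E, H, J}. Minimal: {J}⁺ = {A, D, E, H, J}; {B}⁺ = {B} — none reach the full schema.
{A, B, D}⁺: AD→HJ adds H, J; J→ADE adds E → {A, B, D, E, H, J}. Minimal: {B, D}⁺ = {B, D}; {A, D}⁺ = {A, D, E, H, J}; {A, B}⁺ = {A, B} — none reach the full schema.

(B, J), (A, B, D)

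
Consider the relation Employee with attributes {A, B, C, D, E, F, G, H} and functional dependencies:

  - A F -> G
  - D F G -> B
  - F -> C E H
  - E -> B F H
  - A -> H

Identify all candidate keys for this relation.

ADE; ADF

{A, D, E}⁺: E→BFH adds B, F, H; AF→G adds G; F→CEH adds C → {A, B, C, D, E, F, G, H}. Minimal: {D, E}⁺ = {B, C, D, E, F, H}; {A, E}⁺ = {A, B, C, E, F, G, H}; {A, D}⁺ = {A, D, H} — none reach the full schema.
{A, D, F}⁺: AF→G adds G; DFG→B adds B; F→CEH adds C, E, H → {A, B, C, D, E, F, G, H}. Minimal: {D, F}⁺ = {B, C, D, E, F, H}; {A, F}⁺ = {A, B, C, E, F, G, H}; {A, D}⁺ = {A, D, H} — none reach the full schema.
Any other superkey contains one of these as a subset, so there are no further candidate keys.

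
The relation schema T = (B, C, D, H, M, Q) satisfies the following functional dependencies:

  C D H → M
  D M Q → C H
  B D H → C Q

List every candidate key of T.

Attributes B, D never appear on any right-hand side, so every candidate key must contain {B, D}.
{B, D}⁺ = {B, D}, which is not all of the schema, so we must add further attributes.
{B, D, H}⁺: BDH→CQ adds C, Q; CDH→M adds M → {B, C, D, H, M, Q}.
{B, D, M, Q}⁺: DMQ→CH adds C, H → {B, C, D, H, M, Q}.
Any other superkey contains one of these as a subset, so there are no further candidate keys.

(B, D, H), (B, D, M, Q)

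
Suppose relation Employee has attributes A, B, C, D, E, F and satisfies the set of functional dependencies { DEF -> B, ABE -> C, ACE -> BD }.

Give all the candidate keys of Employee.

{A, B, E, F}, {A, C, E, F}, {A, D, E, F}

Attributes A, E, F never appear on any right-hand side, so every candidate key must contain {A, E, F}.
{A, E, F}⁺ = {A, E, F}, which is not all of the schema, so we must add further attributes.
{A, B, E, F}⁺: ABE→C adds C; ACE→BD adds D → {A, B, C, D, E, F}. Minimal: {B, E, F}⁺ = {B, E, F}; {A, E, F}⁺ = {A, E, F}; {A, B, F}⁺ = {A, B, F}; … — none reach the full schema.
{A, C, E, F}⁺: ACE→BD adds B, D → {A, B, C, D, E, F}. Minimal: {C, E, F}⁺ = {C, E, F}; {A, E, F}⁺ = {A, E, F}; {A, C, F}⁺ = {A, C, F}; … — none reach the full schema.
{A, D, E, F}⁺: DEF→B adds B; ABE→C adds C → {A, B, C, D, E, F}. Minimal: {D, E, F}⁺ = {B, D, E, F}; {A, E, F}⁺ = {A, E, F}; {A, D, F}⁺ = {A, D, F}; … — none reach the full schema.
Any other superkey contains one of these as a subset, so there are no further candidate keys.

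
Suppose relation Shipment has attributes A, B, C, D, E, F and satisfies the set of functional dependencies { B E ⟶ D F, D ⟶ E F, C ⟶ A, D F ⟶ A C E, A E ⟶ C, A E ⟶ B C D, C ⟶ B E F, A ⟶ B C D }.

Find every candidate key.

{A}⁺: A→BCD adds B, C, D; D→EF adds E, F → {A, B, C, D, E, F}.
{C}⁺: C→A adds A; C→BEF adds B, E, F; A→BCD adds D → {A, B, C, D, E, F}.
{D}⁺: D→EF adds E, F; DF→ACE adds A, C; AE→BCD adds B → {A, B, C, D, E, F}.
{B, E}⁺: BE→DF adds D, F; DF→ACE adds A, C → {A, B, C, D, E, F}. Minimal: {E}⁺ = {E}; {B}⁺ = {B} — none reach the full schema.
Any other superkey contains one of these as a subset, so there are no further candidate keys.

(A); (C); (D); (B, E)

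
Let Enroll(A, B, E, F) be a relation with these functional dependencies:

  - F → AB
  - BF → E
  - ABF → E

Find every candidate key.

(F)

Attribute F never appears on the right-hand side of any dependency, so F must belong to every candidate key.
{F}⁺ = {A, B, E, F}, which is all of the schema, so {F} is the only candidate key.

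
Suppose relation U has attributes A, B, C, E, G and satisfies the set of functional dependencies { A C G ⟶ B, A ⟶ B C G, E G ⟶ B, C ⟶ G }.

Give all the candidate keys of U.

Attributes A, E never appear on any right-hand side, so every candidate key must contain {A, E}.
{A, E}⁺ = {A, B, C, E, G}, which is all of the schema, so {A, E} is the only candidate key.

{A, E}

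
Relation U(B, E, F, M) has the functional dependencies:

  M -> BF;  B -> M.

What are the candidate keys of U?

Attribute E never appears on the right-hand side of any dependency, so E must belong to every candidate key.
{E}⁺ = {E}, which is not all of the schema, so we must add further attributes.
{B, E}⁺: B→M adds M; M→BF adds F → {B, E, F, M}. Minimal: {E}⁺ = {E}; {B}⁺ = {B, F, M} — none reach the full schema.
{E, M}⁺: M→BF adds B, F → {B, E, F, M}. Minimal: {M}⁺ = {B, F, M}; {E}⁺ = {E} — none reach the full schema.
Any other superkey contains one of these as a subset, so there are no further candidate keys.

{B, E}, {E, M}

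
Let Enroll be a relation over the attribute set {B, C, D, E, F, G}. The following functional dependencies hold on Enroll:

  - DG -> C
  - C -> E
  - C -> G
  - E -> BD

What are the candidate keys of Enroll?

{C, F}; {D, F, G}; {E, F, G}

Attribute F never appears on the right-hand side of any dependency, so F must belong to every candidate key.
{F}⁺ = {F}, which is not all of the schema, so we must add further attributes.
{C, F}⁺: C→E adds E; C→G adds G; E→BD adds B, D → {B, C, D, E, F, G}. Minimal: {F}⁺ = {F}; {C}⁺ = {B, C, D, E, G} — none reach the full schema.
{D, F, G}⁺: DG→C adds C; C→E adds E; E→BD adds B → {B, C, D, E, F, G}. Minimal: {F, G}⁺ = {F, G}; {D, G}⁺ = {B, C, D, E, G}; {D, F}⁺ = {D, F} — none reach the full schema.
{E, F, G}⁺: E→BD adds B, D; DG→C adds C → {B, C, D, E, F, G}. Minimal: {F, G}⁺ = {F, G}; {E, G}⁺ = {B, C, D, E, G}; {E, F}⁺ = {B, D, E, F} — none reach the full schema.
Any other superkey contains one of these as a subset, so there are no further candidate keys.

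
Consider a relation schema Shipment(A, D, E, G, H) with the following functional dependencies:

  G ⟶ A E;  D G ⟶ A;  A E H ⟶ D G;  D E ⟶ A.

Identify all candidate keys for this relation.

Attribute H never appears on the right-hand side of any dependency, so H must belong to every candidate key.
{H}⁺ = {H}, which is not all of the schema, so we must add further attributes.
{G, H}⁺: G→AE adds A, E; AEH→DG adds D → {A, D, E, G, H}. Minimal: {H}⁺ = {H}; {G}⁺ = {A, E, G} — none reach the full schema.
{A, E, H}⁺: AEH→DG adds D, G → {A, D, E, G, H}. Minimal: {E, H}⁺ = {E, H}; {A, H}⁺ = {A, H}; {A, E}⁺ = {A, E} — none reach the full schema.
{D, E, H}⁺: DE→A adds A; AEH→DG adds G → {A, D, E, G, H}. Minimal: {E, H}⁺ = {E, H}; {D, H}⁺ = {D, H}; {D, E}⁺ = {A, D, E} — none reach the full schema.

(G, H), (A, E, H), (D, E, H)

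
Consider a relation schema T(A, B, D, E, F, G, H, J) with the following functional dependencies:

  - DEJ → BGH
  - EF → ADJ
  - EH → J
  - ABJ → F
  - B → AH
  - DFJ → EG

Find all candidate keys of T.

{B, E}, {E, F}, {B, D, J}, {D, E, H}, {D, E, J}, {D, F, J}

{B, E}⁺: B→AH adds A, H; EH→J adds J; ABJ→F adds F; EF→ADJ adds D; DFJ→EG adds G → {A, B, D, E, F, G, H, J}. Minimal: {E}⁺ = {E}; {B}⁺ = {A, B, H} — none reach the full schema.
{E, F}⁺: EF→ADJ adds A, D, J; DFJ→EG adds G; DEJ→BGH adds B, H → {A, B, D, E, F, G, H, J}. Minimal: {F}⁺ = {F}; {E}⁺ = {E} — none reach the full schema.
{B, D, J}⁺: B→AH adds A, H; ABJ→F adds F; DFJ→EG adds E, G → {A, B, D, E, F, G, H, J}. Minimal: {D, J}⁺ = {D, J}; {B, J}⁺ = {A, B, F, H, J}; {B, D}⁺ = {A, B, D, H} — none reach the full schema.
{D, E, H}⁺: EH→J adds J; DEJ→BGH adds B, G; B→AH adds A; ABJ→F adds F → {A, B, D, E, F, G, H, J}. Minimal: {E, H}⁺ = {E, H, J}; {D, H}⁺ = {D, H}; {D, E}⁺ = {D, E} — none reach the full schema.
{D, E, J}⁺: DEJ→BGH adds B, G, H; B→AH adds A; ABJ→F adds F → {A, B, D, E, F, G, H, J}. Minimal: {E, J}⁺ = {E, J}; {D, J}⁺ = {D, J}; {D, E}⁺ = {D, E} — none reach the full schema.
{D, F, J}⁺: DFJ→EG adds E, G; DEJ→BGH adds B, H; EF→ADJ adds A → {A, B, D, E, F, G, H, J}. Minimal: {F, J}⁺ = {F, J}; {D, J}⁺ = {D, J}; {D, F}⁺ = {D, F} — none reach the full schema.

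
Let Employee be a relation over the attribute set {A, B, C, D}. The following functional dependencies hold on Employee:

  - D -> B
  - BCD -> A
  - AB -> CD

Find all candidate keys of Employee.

(A, B); (A, D); (C, D)

{A, B}⁺: AB→CD adds C, D → {A, B, C, D}.
{A, D}⁺: D→B adds B; AB→CD adds C → {A, B, C, D}.
{C, D}⁺: D→B adds B; BCD→A adds A → {A, B, C, D}.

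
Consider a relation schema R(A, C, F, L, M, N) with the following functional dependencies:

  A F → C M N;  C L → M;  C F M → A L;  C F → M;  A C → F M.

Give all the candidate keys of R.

{A, C}⁺: AC→FM adds F, M; AF→CMN adds N; CFM→AL adds L → {A, C, F, L, M, N}. Minimal: {C}⁺ = {C}; {A}⁺ = {A} — none reach the full schema.
{A, F}⁺: AF→CMN adds C, M, N; CFM→AL adds L → {A, C, F, L, M, N}. Minimal: {F}⁺ = {F}; {A}⁺ = {A} — none reach the full schema.
{C, F}⁺: CF→M adds M; CFM→AL adds A, L; AF→CMN adds N → {A, C, F, L, M, N}. Minimal: {F}⁺ = {F}; {C}⁺ = {C} — none reach the full schema.
Any other superkey contains one of these as a subset, so there are no further candidate keys.

(A, C), (A, F), (C, F)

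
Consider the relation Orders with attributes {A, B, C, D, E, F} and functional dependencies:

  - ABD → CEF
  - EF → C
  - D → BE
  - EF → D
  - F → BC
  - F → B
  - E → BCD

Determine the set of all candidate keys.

(A, D), (A, E)

Attribute A never appears on the right-hand side of any dependency, so A must belong to every candidate key.
{A}⁺ = {A}, which is not all of the schema, so we must add further attributes.
{A, D}⁺: D→BE adds B, E; E→BCD adds C; ABD→CEF adds F → {A, B, C, D, E, F}. Minimal: {D}⁺ = {B, C, D, E}; {A}⁺ = {A} — none reach the full schema.
{A, E}⁺: E→BCD adds B, C, D; ABD→CEF adds F → {A, B, C, D, E, F}. Minimal: {E}⁺ = {B, C, D, E}; {A}⁺ = {A} — none reach the full schema.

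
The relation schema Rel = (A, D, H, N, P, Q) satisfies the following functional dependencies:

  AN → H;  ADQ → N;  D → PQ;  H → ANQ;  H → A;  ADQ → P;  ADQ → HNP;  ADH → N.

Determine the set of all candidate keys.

Attribute D never appears on the right-hand side of any dependency, so D must belong to every candidate key.
{D}⁺ = {D, P, Q}, which is not all of the schema, so we must add further attributes.
{A, D}⁺: D→PQ adds P, Q; ADQ→HNP adds H, N → {A, D, H, N, P, Q}. Minimal: {D}⁺ = {D, P, Q}; {A}⁺ = {A} — none reach the full schema.
{D, H}⁺: D→PQ adds P, Q; H→ANQ adds A, N → {A, D, H, N, P, Q}. Minimal: {H}⁺ = {A, H, N, Q}; {D}⁺ = {D, P, Q} — none reach the full schema.
Any other superkey contains one of these as a subset, so there are no further candidate keys.

(A, D), (D, H)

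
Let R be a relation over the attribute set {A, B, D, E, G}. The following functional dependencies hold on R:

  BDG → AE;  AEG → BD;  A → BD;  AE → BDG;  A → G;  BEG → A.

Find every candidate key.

{A}; {B, D, G}; {B, E, G}

{A}⁺: A→BD adds B, D; A→G adds G; BDG→AE adds E → {A, B, D, E, G}.
{B, D, G}⁺: BDG→AE adds A, E → {A, B, D, E, G}. Minimal: {D, G}⁺ = {D, G}; {B, G}⁺ = {B, G}; {B, D}⁺ = {B, D} — none reach the full schema.
{B, E, G}⁺: BEG→A adds A; AEG→BD adds D → {A, B, D, E, G}. Minimal: {E, G}⁺ = {E, G}; {B, G}⁺ = {B, G}; {B, E}⁺ = {B, E} — none reach the full schema.
Any other superkey contains one of these as a subset, so there are no further candidate keys.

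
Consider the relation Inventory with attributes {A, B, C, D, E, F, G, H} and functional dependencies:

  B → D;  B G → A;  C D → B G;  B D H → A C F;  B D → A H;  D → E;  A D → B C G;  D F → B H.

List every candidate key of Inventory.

{B}⁺: B→D adds D; BD→AH adds A, H; D→E adds E; AD→BCG adds C, G; BDH→ACF adds F → {A, B, C, D, E, F, G, H}.
{A, D}⁺: D→E adds E; AD→BCG adds B, C, G; BD→AH adds H; BDH→ACF adds F → {A, B, C, D, E, F, G, H}. Minimal: {D}⁺ = {D, E}; {A}⁺ = {A} — none reach the full schema.
{C, D}⁺: CD→BG adds B, G; BD→AH adds A, H; D→E adds E; BDH→ACF adds F → {A, B, C, D, E, F, G, H}. Minimal: {D}⁺ = {D, E}; {C}⁺ = {C} — none reach the full schema.
{D, F}⁺: D→E adds E; DF→BH adds B, H; BDH→ACF adds A, C; AD→BCG adds G → {A, B, C, D, E, F, G, H}. Minimal: {F}⁺ = {F}; {D}⁺ = {D, E} — none reach the full schema.
Any other superkey contains one of these as a subset, so there are no further candidate keys.

(B), (A, D), (C, D), (D, F)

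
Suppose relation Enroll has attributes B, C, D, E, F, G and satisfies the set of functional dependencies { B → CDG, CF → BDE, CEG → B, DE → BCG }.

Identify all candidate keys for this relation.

Attribute F never appears on the right-hand side of any dependency, so F must belong to every candidate key.
{F}⁺ = {F}, which is not all of the schema, so we must add further attributes.
{B, F}⁺: B→CDG adds C, D, G; CF→BDE adds E → {B, C, D, E, F, G}. Minimal: {F}⁺ = {F}; {B}⁺ = {B, C, D, G} — none reach the full schema.
{C, F}⁺: CF→BDE adds B, D, E; DE→BCG adds G → {B, C, D, E, F, G}. Minimal: {F}⁺ = {F}; {C}⁺ = {C} — none reach the full schema.
{D, E, F}⁺: DE→BCG adds B, C, G → {B, C, D, E, F, G}. Minimal: {E, F}⁺ = {E, F}; {D, F}⁺ = {D, F}; {D, E}⁺ = {B, C, D, E, G} — none reach the full schema.
Any other superkey contains one of these as a subset, so there are no further candidate keys.

{B, F}, {C, F}, {D, E, F}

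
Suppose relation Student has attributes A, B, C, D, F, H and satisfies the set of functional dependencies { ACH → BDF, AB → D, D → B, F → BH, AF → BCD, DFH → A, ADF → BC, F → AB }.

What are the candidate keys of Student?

{F}⁺: F→BH adds B, H; F→AB adds A; AB→D adds D; AF→BCD adds C → {A, B, C, D, F, H}.
{A, C, H}⁺: ACH→BDF adds B, D, F → {A, B, C, D, F, H}.

{F}, {A, C, H}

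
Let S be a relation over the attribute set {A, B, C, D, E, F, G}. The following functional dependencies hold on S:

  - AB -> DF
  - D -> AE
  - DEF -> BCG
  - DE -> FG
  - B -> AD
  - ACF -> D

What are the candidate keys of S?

{B}⁺: B→AD adds A, D; AB→DF adds F; D→AE adds E; DEF→BCG adds C, G → {A, B, C, D, E, F, G}.
{D}⁺: D→AE adds A, E; DE→FG adds F, G; DEF→BCG adds B, C → {A, B, C, D, E, F, G}.
{A, C, F}⁺: ACF→D adds D; D→AE adds E; DEF→BCG adds B, G → {A, B, C, D, E, F, G}.
Any other superkey contains one of these as a subset, so there are no further candidate keys.

{B}; {D}; {A, C, F}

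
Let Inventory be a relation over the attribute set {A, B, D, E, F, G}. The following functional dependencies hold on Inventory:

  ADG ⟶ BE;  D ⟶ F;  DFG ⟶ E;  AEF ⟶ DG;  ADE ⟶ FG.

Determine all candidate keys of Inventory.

Attribute A never appears on the right-hand side of any dependency, so A must belong to every candidate key.
{A}⁺ = {A}, which is not all of the schema, so we must add further attributes.
{A, D, E}⁺: D→F adds F; AEF→DG adds G; ADG→BE adds B → {A, B, D, E, F, G}. Minimal: {D, E}⁺ = {D, E, F}; {A, E}⁺ = {A, E}; {A, D}⁺ = {A, D, F} — none reach the full schema.
{A, D, G}⁺: ADG→BE adds B, E; D→F adds F → {A, B, D, E, F, G}. Minimal: {D, G}⁺ = {D, E, F, G}; {A, G}⁺ = {A, G}; {A, D}⁺ = {A, D, F} — none reach the full schema.
{A, E, F}⁺: AEF→DG adds D, G; ADG→BE adds B → {A, B, D, E, F, G}. Minimal: {E, F}⁺ = {E, F}; {A, F}⁺ = {A, F}; {A, E}⁺ = {A, E} — none reach the full schema.
Any other superkey contains one of these as a subset, so there are no further candidate keys.

{A, D, E}, {A, D, G}, {A, E, F}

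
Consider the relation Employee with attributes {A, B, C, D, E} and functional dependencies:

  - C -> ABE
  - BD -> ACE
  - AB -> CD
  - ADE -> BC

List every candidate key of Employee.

C; AB; BD; ADE

{C}⁺: C→ABE adds A, B, E; AB→CD adds D → {A, B, C, D, E}.
{A, B}⁺: AB→CD adds C, D; C→ABE adds E → {A, B, C, D, E}. Minimal: {B}⁺ = {B}; {A}⁺ = {A} — none reach the full schema.
{B, D}⁺: BD→ACE adds A, C, E → {A, B, C, D, E}. Minimal: {D}⁺ = {D}; {B}⁺ = {B} — none reach the full schema.
{A, D, E}⁺: ADE→BC adds B, C → {A, B, C, D, E}. Minimal: {D, E}⁺ = {D, E}; {A, E}⁺ = {A, E}; {A, D}⁺ = {A, D} — none reach the full schema.
Any other superkey contains one of these as a subset, so there are no further candidate keys.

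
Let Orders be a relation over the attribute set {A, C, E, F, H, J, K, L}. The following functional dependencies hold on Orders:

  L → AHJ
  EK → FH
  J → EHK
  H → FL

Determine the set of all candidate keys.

CH, CJ, CL, CEK

Attribute C never appears on the right-hand side of any dependency, so C must belong to every candidate key.
{C}⁺ = {C}, which is not all of the schema, so we must add further attributes.
{C, H}⁺: H→FL adds F, L; L→AHJ adds A, J; J→EHK adds E, K → {A, C, E, F, H, J, K, L}. Minimal: {H}⁺ = {A, E, F, H, J, K, L}; {C}⁺ = {C} — none reach the full schema.
{C, J}⁺: J→EHK adds E, H, K; H→FL adds F, L; L→AHJ adds A → {A, C, E, F, H, J, K, L}. Minimal: {J}⁺ = {A, E, F, H, J, K, L}; {C}⁺ = {C} — none reach the full schema.
{C, L}⁺: L→AHJ adds A, H, J; J→EHK adds E, K; H→FL adds F → {A, C, E, F, H, J, K, L}. Minimal: {L}⁺ = {A, E, F, H, J, K, L}; {C}⁺ = {C} — none reach the full schema.
{C, E, K}⁺: EK→FH adds F, H; H→FL adds L; L→AHJ adds A, J → {A, C, E, F, H, J, K, L}. Minimal: {E, K}⁺ = {A, E, F, H, J, K, L}; {C, K}⁺ = {C, K}; {C, E}⁺ = {C, E} — none reach the full schema.
Any other superkey contains one of these as a subset, so there are no further candidate keys.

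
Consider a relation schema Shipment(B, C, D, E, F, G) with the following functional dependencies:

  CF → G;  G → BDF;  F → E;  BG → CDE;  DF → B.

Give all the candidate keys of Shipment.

(G), (C, F)

{G}⁺: G→BDF adds B, D, F; F→E adds E; BG→CDE adds C → {B, C, D, E, F, G}.
{C, F}⁺: CF→G adds G; G→BDF adds B, D; F→E adds E → {B, C, D, E, F, G}. Minimal: {F}⁺ = {E, F}; {C}⁺ = {C} — none reach the full schema.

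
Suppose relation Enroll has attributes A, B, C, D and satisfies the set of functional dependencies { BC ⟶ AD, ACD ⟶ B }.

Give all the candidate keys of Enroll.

{B, C}⁺: BC→AD adds A, D → {A, B, C, D}. Minimal: {C}⁺ = {C}; {B}⁺ = {B} — none reach the full schema.
{A, C, D}⁺: ACD→B adds B → {A, B, C, D}. Minimal: {C, D}⁺ = {C, D}; {A, D}⁺ = {A, D}; {A, C}⁺ = {A, C} — none reach the full schema.

(B, C), (A, C, D)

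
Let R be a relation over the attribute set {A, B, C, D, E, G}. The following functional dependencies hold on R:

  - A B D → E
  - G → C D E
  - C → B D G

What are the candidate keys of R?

Attribute A never appears on the right-hand side of any dependency, so A must belong to every candidate key.
{A}⁺ = {A}, which is not all of the schema, so we must add further attributes.
{A, C}⁺: C→BDG adds B, D, G; ABD→E adds E → {A, B, C, D, E, G}. Minimal: {C}⁺ = {B, C, D, E, G}; {A}⁺ = {A} — none reach the full schema.
{A, G}⁺: G→CDE adds C, D, E; C→BDG adds B → {A, B, C, D, E, G}. Minimal: {G}⁺ = {B, C, D, E, G}; {A}⁺ = {A} — none reach the full schema.
Any other superkey contains one of these as a subset, so there are no further candidate keys.

{A, C}, {A, G}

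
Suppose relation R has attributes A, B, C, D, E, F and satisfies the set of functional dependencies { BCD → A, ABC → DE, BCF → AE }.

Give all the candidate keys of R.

Attributes B, C, F never appear on any right-hand side, so every candidate key must contain {B, C, F}.
{B, C, F}⁺ = {A, B, C, D, E, F}, which is all of the schema, so {B, C, F} is the only candidate key.

(B, C, F)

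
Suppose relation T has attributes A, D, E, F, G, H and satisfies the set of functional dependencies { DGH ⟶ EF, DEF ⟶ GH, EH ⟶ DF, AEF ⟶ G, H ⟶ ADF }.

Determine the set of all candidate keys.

{E, H}⁺: EH→DF adds D, F; H→ADF adds A; DEF→GH adds G → {A, D, E, F, G, H}. Minimal: {H}⁺ = {A, D, F, H}; {E}⁺ = {E} — none reach the full schema.
{G, H}⁺: H→ADF adds A, D, F; DGH→EF adds E → {A, D, E, F, G, H}. Minimal: {H}⁺ = {A, D, F, H}; {G}⁺ = {G} — none reach the full schema.
{D, E, F}⁺: DEF→GH adds G, H; H→ADF adds A → {A, D, E, F, G, H}. Minimal: {E, F}⁺ = {E, F}; {D, F}⁺ = {D, F}; {D, E}⁺ = {D, E} — none reach the full schema.
Any other superkey contains one of these as a subset, so there are no further candidate keys.

(E, H), (G, H), (D, E, F)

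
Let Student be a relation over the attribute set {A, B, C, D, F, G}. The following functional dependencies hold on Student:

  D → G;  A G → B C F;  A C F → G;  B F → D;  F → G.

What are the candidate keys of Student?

{A, D}, {A, F}, {A, G}

Attribute A never appears on the right-hand side of any dependency, so A must belong to every candidate key.
{A}⁺ = {A}, which is not all of the schema, so we must add further attributes.
{A, D}⁺: D→G adds G; AG→BCF adds B, C, F → {A, B, C, D, F, G}.
{A, F}⁺: F→G adds G; AG→BCF adds B, C; BF→D adds D → {A, B, C, D, F, G}.
{A, G}⁺: AG→BCF adds B, C, F; BF→D adds D → {A, B, C, D, F, G}.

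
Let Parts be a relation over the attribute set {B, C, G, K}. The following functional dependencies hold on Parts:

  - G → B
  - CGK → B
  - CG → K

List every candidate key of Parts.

CG

Attributes C, G never appear on any right-hand side, so every candidate key must contain {C, G}.
{C, G}⁺ = {B, C, G, K}, which is all of the schema, so {C, G} is the only candidate key.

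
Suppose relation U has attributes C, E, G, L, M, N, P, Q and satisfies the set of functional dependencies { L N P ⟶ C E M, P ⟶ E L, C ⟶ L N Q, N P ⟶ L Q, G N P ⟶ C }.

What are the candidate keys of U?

{C, G, P}⁺: P→EL adds E, L; C→LNQ adds N, Q; LNP→CEM adds M → {C, E, G, L, M, N, P, Q}.
{G, N, P}⁺: P→EL adds E, L; NP→LQ adds Q; GNP→C adds C; LNP→CEM adds M → {C, E, G, L, M, N, P, Q}.
Any other superkey contains one of these as a subset, so there are no further candidate keys.

{C, G, P}; {G, N, P}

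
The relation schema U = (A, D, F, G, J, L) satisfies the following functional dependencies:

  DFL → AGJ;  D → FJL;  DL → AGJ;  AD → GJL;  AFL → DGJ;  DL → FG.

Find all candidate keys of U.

{D}⁺: D→FJL adds F, J, L; DL→AGJ adds A, G → {A, D, F, G, J, L}.
{A, F, L}⁺: AFL→DGJ adds D, G, J → {A, D, F, G, J, L}.

{D}; {A, F, L}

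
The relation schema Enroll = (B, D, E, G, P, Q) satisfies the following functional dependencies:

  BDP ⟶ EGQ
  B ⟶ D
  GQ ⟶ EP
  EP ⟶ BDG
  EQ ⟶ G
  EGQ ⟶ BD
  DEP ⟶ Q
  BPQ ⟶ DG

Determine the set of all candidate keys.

{B, P}; {E, P}; {E, Q}; {G, Q}

{B, P}⁺: B→D adds D; BDP→EGQ adds E, G, Q → {B, D, E, G, P, Q}. Minimal: {P}⁺ = {P}; {B}⁺ = {B, D} — none reach the full schema.
{E, P}⁺: EP→BDG adds B, D, G; DEP→Q adds Q → {B, D, E, G, P, Q}. Minimal: {P}⁺ = {P}; {E}⁺ = {E} — none reach the full schema.
{E, Q}⁺: EQ→G adds G; EGQ→BD adds B, D; GQ→EP adds P → {B, D, E, G, P, Q}. Minimal: {Q}⁺ = {Q}; {E}⁺ = {E} — none reach the full schema.
{G, Q}⁺: GQ→EP adds E, P; EP→BDG adds B, D → {B, D, E, G, P, Q}. Minimal: {Q}⁺ = {Q}; {G}⁺ = {G} — none reach the full schema.
Any other superkey contains one of these as a subset, so there are no further candidate keys.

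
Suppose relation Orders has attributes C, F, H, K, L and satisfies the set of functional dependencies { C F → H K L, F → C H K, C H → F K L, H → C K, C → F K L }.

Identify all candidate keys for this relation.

(C); (F); (H)

{C}⁺: C→FKL adds F, K, L; CF→HKL adds H → {C, F, H, K, L}.
{F}⁺: F→CHK adds C, H, K; CH→FKL adds L → {C, F, H, K, L}.
{H}⁺: H→CK adds C, K; C→FKL adds F, L → {C, F, H, K, L}.
Any other superkey contains one of these as a subset, so there are no further candidate keys.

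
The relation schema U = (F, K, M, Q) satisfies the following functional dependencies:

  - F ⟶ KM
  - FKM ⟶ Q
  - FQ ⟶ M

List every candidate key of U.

{F}⁺: F→KM adds K, M; FKM→Q adds Q → {F, K, M, Q}.
No other minimal superkey exists.

(F)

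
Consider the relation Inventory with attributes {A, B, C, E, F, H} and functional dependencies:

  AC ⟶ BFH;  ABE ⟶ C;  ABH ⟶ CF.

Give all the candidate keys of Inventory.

{A, B, E}, {A, C, E}

{A, B, E}⁺: ABE→C adds C; AC→BFH adds F, H → {A, B, C, E, F, H}. Minimal: {B, E}⁺ = {B, E}; {A, E}⁺ = {A, E}; {A, B}⁺ = {A, B} — none reach the full schema.
{A, C, E}⁺: AC→BFH adds B, F, H → {A, B, C, E, F, H}. Minimal: {C, E}⁺ = {C, E}; {A, E}⁺ = {A, E}; {A, C}⁺ = {A, B, C, F, H} — none reach the full schema.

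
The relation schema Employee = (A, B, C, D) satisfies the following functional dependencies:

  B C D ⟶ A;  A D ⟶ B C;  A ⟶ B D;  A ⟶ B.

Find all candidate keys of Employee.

A, BCD

{A}⁺: A→BD adds B, D; AD→BC adds C → {A, B, C, D}.
{B, C, D}⁺: BCD→A adds A → {A, B, C, D}. Minimal: {C, D}⁺ = {C, D}; {B, D}⁺ = {B, D}; {B, C}⁺ = {B, C} — none reach the full schema.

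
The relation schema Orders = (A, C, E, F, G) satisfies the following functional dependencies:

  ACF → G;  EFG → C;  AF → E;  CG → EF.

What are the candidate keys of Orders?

Attribute A never appears on the right-hand side of any dependency, so A must belong to every candidate key.
{A}⁺ = {A}, which is not all of the schema, so we must add further attributes.
{A, C, F}⁺: ACF→G adds G; AF→E adds E → {A, C, E, F, G}. Minimal: {C, F}⁺ = {C, F}; {A, F}⁺ = {A, E, F}; {A, C}⁺ = {A, C} — none reach the full schema.
{A, C, G}⁺: CG→EF adds E, F → {A, C, E, F, G}. Minimal: {C, G}⁺ = {C, E, F, G}; {A, G}⁺ = {A, G}; {A, C}⁺ = {A, C} — none reach the full schema.
{A, F, G}⁺: AF→E adds E; EFG→C adds C → {A, C, E, F, G}. Minimal: {F, G}⁺ = {F, G}; {A, G}⁺ = {A, G}; {A, F}⁺ = {A, E, F} — none reach the full schema.
Any other superkey contains one of these as a subset, so there are no further candidate keys.

(A, C, F); (A, C, G); (A, F, G)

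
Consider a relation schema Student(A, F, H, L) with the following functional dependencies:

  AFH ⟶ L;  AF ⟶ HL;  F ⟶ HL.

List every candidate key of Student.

AF

Attributes A, F never appear on any right-hand side, so every candidate key must contain {A, F}.
{A, F}⁺ = {A, F, H, L}, which is all of the schema, so {A, F} is the only candidate key.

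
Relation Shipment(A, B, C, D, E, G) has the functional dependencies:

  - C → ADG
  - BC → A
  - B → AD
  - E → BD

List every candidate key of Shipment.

Attributes C, E never appear on any right-hand side, so every candidate key must contain {C, E}.
{C, E}⁺ = {A, B, C, D, E, G}, which is all of the schema, so {C, E} is the only candidate key.

{C, E}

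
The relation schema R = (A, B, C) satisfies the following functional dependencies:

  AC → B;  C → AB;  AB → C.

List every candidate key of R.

{C}⁺: C→AB adds A, B → {A, B, C}.
{A, B}⁺: AB→C adds C → {A, B, C}. Minimal: {B}⁺ = {B}; {A}⁺ = {A} — none reach the full schema.

{C}, {A, B}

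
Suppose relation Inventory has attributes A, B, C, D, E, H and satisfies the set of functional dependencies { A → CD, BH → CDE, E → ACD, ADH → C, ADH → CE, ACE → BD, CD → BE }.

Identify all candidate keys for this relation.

Attribute H never appears on the right-hand side of any dependency, so H must belong to every candidate key.
{H}⁺ = {H}, which is not all of the schema, so we must add further attributes.
{A, H}⁺: A→CD adds C, D; ADH→CE adds E; ACE→BD adds B → {A, B, C, D, E, H}.
{B, H}⁺: BH→CDE adds C, D, E; E→ACD adds A → {A, B, C, D, E, H}.
{E, H}⁺: E→ACD adds A, C, D; ACE→BD adds B → {A, B, C, D, E, H}.
{C, D, H}⁺: CD→BE adds B, E; E→ACD adds A → {A, B, C, D, E, H}.

AH, BH, EH, CDH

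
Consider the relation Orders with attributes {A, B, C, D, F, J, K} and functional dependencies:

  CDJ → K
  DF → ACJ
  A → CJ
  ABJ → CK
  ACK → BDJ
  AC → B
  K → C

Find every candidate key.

{A, F}, {D, F}

Attribute F never appears on the right-hand side of any dependency, so F must belong to every candidate key.
{F}⁺ = {F}, which is not all of the schema, so we must add further attributes.
{A, F}⁺: A→CJ adds C, J; AC→B adds B; ABJ→CK adds K; ACK→BDJ adds D → {A, B, C, D, F, J, K}. Minimal: {F}⁺ = {F}; {A}⁺ = {A, B, C, D, J, K} — none reach the full schema.
{D, F}⁺: DF→ACJ adds A, C, J; AC→B adds B; CDJ→K adds K → {A, B, C, D, F, J, K}. Minimal: {F}⁺ = {F}; {D}⁺ = {D} — none reach the full schema.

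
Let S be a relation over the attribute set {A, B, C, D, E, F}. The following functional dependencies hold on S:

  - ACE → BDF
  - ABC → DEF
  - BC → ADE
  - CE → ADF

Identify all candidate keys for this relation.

(B, C); (C, E)

Attribute C never appears on the right-hand side of any dependency, so C must belong to every candidate key.
{C}⁺ = {C}, which is not all of the schema, so we must add further attributes.
{B, C}⁺: BC→ADE adds A, D, E; CE→ADF adds F → {A, B, C, D, E, F}. Minimal: {C}⁺ = {C}; {B}⁺ = {B} — none reach the full schema.
{C, E}⁺: CE→ADF adds A, D, F; ACE→BDF adds B → {A, B, C, D, E, F}. Minimal: {E}⁺ = {E}; {C}⁺ = {C} — none reach the full schema.
Any other superkey contains one of these as a subset, so there are no further candidate keys.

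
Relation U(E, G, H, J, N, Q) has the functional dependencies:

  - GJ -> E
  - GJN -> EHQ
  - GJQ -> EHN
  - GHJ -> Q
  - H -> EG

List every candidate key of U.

Attribute J never appears on the right-hand side of any dependency, so J must belong to every candidate key.
{J}⁺ = {J}, which is not all of the schema, so we must add further attributes.
{H, J}⁺: H→EG adds E, G; GHJ→Q adds Q; GJQ→EHN adds N → {E, G, H, J, N, Q}. Minimal: {J}⁺ = {J}; {H}⁺ = {E, G, H} — none reach the full schema.
{G, J, N}⁺: GJ→E adds E; GJN→EHQ adds H, Q → {E, G, H, J, N, Q}. Minimal: {J, N}⁺ = {J, N}; {G, N}⁺ = {G, N}; {G, J}⁺ = {E, G, J} — none reach the full schema.
{G, J, Q}⁺: GJ→E adds E; GJQ→EHN adds H, N → {E, G, H, J, N, Q}. Minimal: {J, Q}⁺ = {J, Q}; {G, Q}⁺ = {G, Q}; {G, J}⁺ = {E, G, J} — none reach the full schema.

{H, J}; {G, J, N}; {G, J, Q}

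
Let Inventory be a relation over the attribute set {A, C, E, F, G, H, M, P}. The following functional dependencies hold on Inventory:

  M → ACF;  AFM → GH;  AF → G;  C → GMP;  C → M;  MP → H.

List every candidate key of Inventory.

{C, E}, {E, M}

Attribute E never appears on the right-hand side of any dependency, so E must belong to every candidate key.
{E}⁺ = {E}, which is not all of the schema, so we must add further attributes.
{C, E}⁺: C→GMP adds G, M, P; MP→H adds H; M→ACF adds A, F → {A, C, E, F, G, H, M, P}. Minimal: {E}⁺ = {E}; {C}⁺ = {A, C, F, G, H, M, P} — none reach the full schema.
{E, M}⁺: M→ACF adds A, C, F; AFM→GH adds G, H; C→GMP adds P → {A, C, E, F, G, H, M, P}. Minimal: {M}⁺ = {A, C, F, G, H, M, P}; {E}⁺ = {E} — none reach the full schema.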